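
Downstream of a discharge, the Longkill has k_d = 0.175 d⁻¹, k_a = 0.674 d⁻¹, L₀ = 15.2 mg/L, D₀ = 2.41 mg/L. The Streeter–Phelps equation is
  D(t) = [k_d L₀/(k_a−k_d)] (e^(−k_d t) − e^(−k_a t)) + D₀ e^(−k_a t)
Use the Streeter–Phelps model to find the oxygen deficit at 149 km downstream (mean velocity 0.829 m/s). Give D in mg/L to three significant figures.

Travel time t = x/v = 149 km / (0.829 m/s) = 149000 m / 0.829 m/s = 179700 s = 2.080 d.
k_d L₀/(k_a−k_d) = 0.175×15.2/(0.674−0.175) = 2.660/0.4990 = 5.331 mg/L.
e^(−k_d t) = e^(−0.175×2.080) = 0.6949; e^(−k_a t) = e^(−0.674×2.080) = 0.2461.
D = 5.331 × (0.6949 − 0.2461) + 2.41 × 0.2461 = 2.392 + 0.5931 = 2.985 mg/L.

D ≈ 2.99 mg/L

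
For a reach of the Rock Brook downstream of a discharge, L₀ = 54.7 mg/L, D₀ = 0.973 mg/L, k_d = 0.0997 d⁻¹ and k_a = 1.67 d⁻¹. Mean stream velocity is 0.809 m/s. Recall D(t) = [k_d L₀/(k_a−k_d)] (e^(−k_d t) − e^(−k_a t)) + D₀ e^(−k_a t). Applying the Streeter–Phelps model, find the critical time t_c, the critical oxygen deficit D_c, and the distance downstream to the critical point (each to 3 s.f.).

t_c ≈ 1.59 d; D_c ≈ 2.79 mg/L; x_c ≈ 111 km

t_c = [1/(k_a−k_d)] ln[(k_a/k_d)(1 − D₀(k_a−k_d)/(k_d L₀))]
= [1/(1.67−0.0997)] ln[(1.67/0.0997)(1 − 0.973×1.570/(0.0997×54.7))]
= (1/1.570) ln[16.75 × 0.7198] = 0.6368 × ln(12.06) = 0.6368 × 2.490 = 1.585 d.
L(t_c) = L₀ e^(−k_d t_c) = 54.7 × 0.8538 = 46.70 mg/L, and at the critical point k_a D_c = k_d L, so D_c = (0.0997/1.67) × 46.70 = 2.788 mg/L.
x_c = v t_c = 0.809 m/s × 1.585 d × 86400 s/d = 110800 m ≈ 111 km.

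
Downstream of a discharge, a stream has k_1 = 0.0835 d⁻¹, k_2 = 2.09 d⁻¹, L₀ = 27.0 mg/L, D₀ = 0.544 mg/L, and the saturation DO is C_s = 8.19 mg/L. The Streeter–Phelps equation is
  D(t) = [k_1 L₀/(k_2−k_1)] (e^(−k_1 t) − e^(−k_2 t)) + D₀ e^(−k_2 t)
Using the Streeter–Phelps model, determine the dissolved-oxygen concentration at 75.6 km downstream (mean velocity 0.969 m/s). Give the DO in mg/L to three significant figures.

DO ≈ 7.24 mg/L

Travel time t = x/v = 75.6 km / (0.969 m/s) = 75600 m / 0.969 m/s = 78020 s = 0.9030 d.
k_1 L₀/(k_2−k_1) = 0.0835×27.0/(2.09−0.0835) = 2.255/2.006 = 1.124 mg/L.
e^(−k_1 t) = e^(−0.0835×0.9030) = 0.9274; e^(−k_2 t) = e^(−2.09×0.9030) = 0.1515.
D = 1.124 × (0.9274 − 0.1515) + 0.544 × 0.1515 = 0.8718 + 0.08241 = 0.9542 mg/L.
DO = C_s − D = 8.19 − 0.9542 = 7.236 mg/L.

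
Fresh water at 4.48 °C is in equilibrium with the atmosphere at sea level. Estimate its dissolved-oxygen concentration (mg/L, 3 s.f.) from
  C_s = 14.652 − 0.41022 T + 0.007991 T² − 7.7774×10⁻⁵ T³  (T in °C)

C_s ≈ 13.0 mg/L

C_s = 14.652 − 0.41022×4.48 + 0.007991×4.48² − 7.7774×10⁻⁵×4.48³ = 12.97 mg/L.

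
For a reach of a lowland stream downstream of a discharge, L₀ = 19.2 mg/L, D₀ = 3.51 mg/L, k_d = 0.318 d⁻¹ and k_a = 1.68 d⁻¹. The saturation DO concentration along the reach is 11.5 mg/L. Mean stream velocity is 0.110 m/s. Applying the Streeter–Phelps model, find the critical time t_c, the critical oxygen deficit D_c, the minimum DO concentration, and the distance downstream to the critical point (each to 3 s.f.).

t_c ≈ 0.100 d; D_c ≈ 3.52 mg/L; min DO ≈ 7.98 mg/L; x_c ≈ 0.954 km

t_c = [1/(k_a−k_d)] ln[(k_a/k_d)(1 − D₀(k_a−k_d)/(k_d L₀))]
= [1/(1.68−0.318)] ln[(1.68/0.318)(1 − 3.51×1.362/(0.318×19.2))]
= (1/1.362) ln[5.283 × 0.2170] = 0.7342 × ln(1.146) = 0.7342 × 0.1367 = 0.1004 d.
L(t_c) = L₀ e^(−k_d t_c) = 19.2 × 0.9686 = 18.60 mg/L, and at the critical point k_a D_c = k_d L, so D_c = (0.318/1.68) × 18.60 = 3.520 mg/L.
Minimum DO = C_s − D_c = 11.5 − 3.520 = 7.980 mg/L.
x_c = v t_c = 0.110 m/s × 0.1004 d × 86400 s/d = 953.8 m ≈ 0.954 km.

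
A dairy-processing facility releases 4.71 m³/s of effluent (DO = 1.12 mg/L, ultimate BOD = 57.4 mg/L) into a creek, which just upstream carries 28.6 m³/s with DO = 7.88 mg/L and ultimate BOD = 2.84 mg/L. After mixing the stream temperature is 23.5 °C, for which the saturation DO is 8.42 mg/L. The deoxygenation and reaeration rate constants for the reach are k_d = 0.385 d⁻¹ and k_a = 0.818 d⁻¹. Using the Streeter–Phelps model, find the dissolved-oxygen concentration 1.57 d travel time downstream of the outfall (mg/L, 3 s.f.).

Mixed DO = (28.6×7.88 + 4.71×1.12)/(28.6+4.71) = 230.6/33.31 = 6.924 mg/L.
Mixed L₀ = (28.6×2.84 + 4.71×57.4)/(33.31) = 351.6/33.31 = 10.55 mg/L.
Initial deficit D₀ = C_s − DO₀ = 8.42 − 6.924 = 1.496 mg/L.
D(1.57) = [0.385×10.55/(0.818−0.385)](e^(−0.385×1.57) − e^(−0.818×1.57)) + 1.496 e^(−0.818×1.57)
= 9.385 × (0.5464 − 0.2769) + 1.496 × 0.2769 = 2.943 mg/L.
DO = 8.42 − 2.943 = 5.477 mg/L.

DO ≈ 5.48 mg/L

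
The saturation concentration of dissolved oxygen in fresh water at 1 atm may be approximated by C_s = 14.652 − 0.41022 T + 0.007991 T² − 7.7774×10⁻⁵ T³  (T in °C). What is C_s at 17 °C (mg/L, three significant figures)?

C_s ≈ 9.61 mg/L

C_s = 14.652 − 0.41022×17 + 0.007991×17² − 7.7774×10⁻⁵×17³ = 9.606 mg/L.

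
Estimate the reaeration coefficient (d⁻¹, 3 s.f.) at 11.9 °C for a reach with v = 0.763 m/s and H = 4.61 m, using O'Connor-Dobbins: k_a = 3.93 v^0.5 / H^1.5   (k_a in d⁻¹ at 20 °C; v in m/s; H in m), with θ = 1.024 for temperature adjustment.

k_a ≈ 0.286 d⁻¹

k_a(20) = 3.93 × 0.763^0.5 / 4.61^1.5 = 3.93 × 0.8735 / 9.898 = 0.3468 d⁻¹.
k_a(11.9) = 0.3468 × 1.024^(11.9−20) = 0.3468 × 0.8252 = 0.2862 d⁻¹.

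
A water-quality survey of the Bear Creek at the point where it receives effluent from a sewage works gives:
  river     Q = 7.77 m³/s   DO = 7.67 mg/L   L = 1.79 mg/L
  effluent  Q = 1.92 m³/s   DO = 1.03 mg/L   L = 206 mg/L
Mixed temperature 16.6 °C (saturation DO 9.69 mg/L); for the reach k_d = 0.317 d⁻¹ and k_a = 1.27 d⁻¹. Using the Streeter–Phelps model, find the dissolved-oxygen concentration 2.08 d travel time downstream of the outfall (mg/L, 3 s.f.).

Mixed DO = (7.77×7.67 + 1.92×1.03)/(7.77+1.92) = 61.57/9.690 = 6.354 mg/L.
Mixed L₀ = (7.77×1.79 + 1.92×206)/(9.690) = 409.4/9.690 = 42.25 mg/L.
Initial deficit D₀ = C_s − DO₀ = 9.69 − 6.354 = 3.336 mg/L.
D(2.08) = [0.317×42.25/(1.27−0.317)](e^(−0.317×2.08) − e^(−1.27×2.08)) + 3.336 e^(−1.27×2.08)
= 14.05 × (0.5172 − 0.07125) + 3.336 × 0.07125 = 6.505 mg/L.
DO = 9.69 − 6.505 = 3.185 mg/L.

DO ≈ 3.18 mg/L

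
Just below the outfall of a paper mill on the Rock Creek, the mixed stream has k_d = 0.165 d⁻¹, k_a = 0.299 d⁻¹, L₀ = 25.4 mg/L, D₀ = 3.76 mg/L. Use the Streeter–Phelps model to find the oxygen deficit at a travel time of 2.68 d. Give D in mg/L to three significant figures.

D ≈ 7.75 mg/L

k_d L₀/(k_a−k_d) = 0.165×25.4/(0.299−0.165) = 4.191/0.1340 = 31.28 mg/L.
e^(−k_d t) = e^(−0.165×2.680) = 0.6426; e^(−k_a t) = e^(−0.299×2.680) = 0.4487.
D = 31.28 × (0.6426 − 0.4487) + 3.76 × 0.4487 = 6.064 + 1.687 = 7.751 mg/L.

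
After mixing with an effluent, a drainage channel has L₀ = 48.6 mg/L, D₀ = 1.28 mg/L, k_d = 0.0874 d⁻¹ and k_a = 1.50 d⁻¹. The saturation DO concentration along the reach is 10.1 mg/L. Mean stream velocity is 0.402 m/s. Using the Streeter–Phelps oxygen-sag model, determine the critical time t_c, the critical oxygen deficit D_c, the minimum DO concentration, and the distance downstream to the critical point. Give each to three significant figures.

t_c = [1/(k_a−k_d)] ln[(k_a/k_d)(1 − D₀(k_a−k_d)/(k_d L₀))]
= [1/(1.50−0.0874)] ln[(1.50/0.0874)(1 − 1.28×1.413/(0.0874×48.6))]
= (1/1.413) ln[17.16 × 0.5743] = 0.7079 × ln(9.857) = 0.7079 × 2.288 = 1.620 d.
L(t_c) = L₀ e^(−k_d t_c) = 48.6 × 0.8680 = 42.18 mg/L, and at the critical point k_a D_c = k_d L, so D_c = (0.0874/1.50) × 42.18 = 2.458 mg/L.
Minimum DO = C_s − D_c = 10.1 − 2.458 = 7.642 mg/L.
x_c = v t_c = 0.402 m/s × 1.620 d × 86400 s/d = 56260 m ≈ 56.3 km.

t_c ≈ 1.62 d; D_c ≈ 2.46 mg/L; min DO ≈ 7.64 mg/L; x_c ≈ 56.3 km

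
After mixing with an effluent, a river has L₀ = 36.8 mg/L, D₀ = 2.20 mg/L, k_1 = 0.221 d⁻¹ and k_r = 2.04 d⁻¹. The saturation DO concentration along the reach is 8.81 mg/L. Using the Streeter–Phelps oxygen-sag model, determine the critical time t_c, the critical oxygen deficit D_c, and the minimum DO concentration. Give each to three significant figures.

At the critical point dD/dt = 0, so k_1 L₀ e^(−k_1 t) = k_r D. Substituting D(t) from the Streeter–Phelps equation and solving for t gives
t_c = ln[(k_r/k_1)(1 − D₀(k_r−k_1)/(k_1 L₀))] / (k_r−k_1).
Here k_r−k_1 = 1.819 d⁻¹ and 1 − D₀(k_r−k_1)/(k_1 L₀) = 1 − 2.20×1.819/(0.221×36.8) = 0.5079, so
t_c = ln(9.231 × 0.5079) / 1.819 = 1.545 / 1.819 = 0.8495 d.
D_c = (k_1/k_r) L₀ e^(−k_1 t_c) = (0.221/2.04) × 36.8 × e^(−0.221×0.8495) = 0.1083 × 36.8 × 0.8288 = 3.304 mg/L.
Minimum DO = C_s − D_c = 8.81 − 3.304 = 5.506 mg/L.

t_c ≈ 0.849 d; D_c ≈ 3.30 mg/L; min DO ≈ 5.51 mg/L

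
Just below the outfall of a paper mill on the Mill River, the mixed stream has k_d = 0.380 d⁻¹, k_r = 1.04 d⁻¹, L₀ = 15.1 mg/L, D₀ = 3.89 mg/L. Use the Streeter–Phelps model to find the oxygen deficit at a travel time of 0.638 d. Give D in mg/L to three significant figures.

D ≈ 4.35 mg/L

k_d L₀/(k_r−k_d) = 0.380×15.1/(1.04−0.380) = 5.738/0.6600 = 8.694 mg/L.
e^(−k_d t) = e^(−0.380×0.6380) = 0.7847; e^(−k_r t) = e^(−1.04×0.6380) = 0.5150.
D = 8.694 × (0.7847 − 0.5150) + 3.89 × 0.5150 = 2.345 + 2.003 = 4.348 mg/L.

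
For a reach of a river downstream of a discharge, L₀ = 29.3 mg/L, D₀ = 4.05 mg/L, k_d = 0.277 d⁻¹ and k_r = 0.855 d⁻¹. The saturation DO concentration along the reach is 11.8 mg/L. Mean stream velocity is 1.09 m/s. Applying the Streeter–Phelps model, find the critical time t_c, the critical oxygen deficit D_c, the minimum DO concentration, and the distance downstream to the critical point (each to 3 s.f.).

t_c ≈ 1.36 d; D_c ≈ 6.51 mg/L; min DO ≈ 5.29 mg/L; x_c ≈ 128 km

t_c = [1/(k_r−k_d)] ln[(k_r/k_d)(1 − D₀(k_r−k_d)/(k_d L₀))]
= [1/(0.855−0.277)] ln[(0.855/0.277)(1 − 4.05×0.5780/(0.277×29.3))]
= (1/0.5780) ln[3.087 × 0.7116] = 1.730 × ln(2.196) = 1.730 × 0.7868 = 1.361 d.
D_c = (k_d/k_r) L₀ e^(−k_d t_c) = (0.277/0.855) × 29.3 × e^(−0.277×1.361) = 0.3240 × 29.3 × 0.6859 = 6.511 mg/L.
Minimum DO = C_s − D_c = 11.8 − 6.511 = 5.289 mg/L.
x_c = v t_c = 1.09 m/s × 1.361 d × 86400 s/d = 128200 m ≈ 128 km.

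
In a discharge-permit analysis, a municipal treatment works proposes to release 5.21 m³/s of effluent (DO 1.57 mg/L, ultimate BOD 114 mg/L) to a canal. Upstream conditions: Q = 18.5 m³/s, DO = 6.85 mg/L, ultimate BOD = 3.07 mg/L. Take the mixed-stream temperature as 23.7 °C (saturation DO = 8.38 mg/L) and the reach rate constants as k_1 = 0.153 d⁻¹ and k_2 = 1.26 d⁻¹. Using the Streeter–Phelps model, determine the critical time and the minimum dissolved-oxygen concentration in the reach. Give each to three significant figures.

Mixed DO = (18.5×6.85 + 5.21×1.57)/(18.5+5.21) = 134.9/23.71 = 5.690 mg/L.
Mixed L₀ = (18.5×3.07 + 5.21×114)/(23.71) = 650.7/23.71 = 27.45 mg/L.
Initial deficit D₀ = C_s − DO₀ = 8.38 − 5.690 = 2.690 mg/L.
t_c = (1/1.107) ln[(1.26/0.153)(1 − 2.690×1.107/(0.153×27.45))] = 0.9033 × ln(2.395) = 0.7889 d.
D_c = (0.153/1.26) × 27.45 × e^(−0.153×0.7889) = 0.1214 × 27.45 × 0.8863 = 2.954 mg/L.
Minimum DO = 8.38 − 2.954 = 5.426 mg/L.

t_c ≈ 0.789 d; minimum DO ≈ 5.43 mg/L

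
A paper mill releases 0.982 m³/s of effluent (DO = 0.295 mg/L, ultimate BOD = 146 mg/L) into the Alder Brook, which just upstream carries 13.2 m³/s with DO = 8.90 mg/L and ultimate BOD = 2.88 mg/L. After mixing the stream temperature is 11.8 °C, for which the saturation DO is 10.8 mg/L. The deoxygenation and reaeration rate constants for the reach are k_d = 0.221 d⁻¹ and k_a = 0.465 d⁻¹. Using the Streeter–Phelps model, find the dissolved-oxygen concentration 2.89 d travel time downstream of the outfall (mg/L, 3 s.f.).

Mixed DO = (13.2×8.90 + 0.982×0.295)/(13.2+0.982) = 117.8/14.18 = 8.304 mg/L.
Mixed L₀ = (13.2×2.88 + 0.982×146)/(14.18) = 181.4/14.18 = 12.79 mg/L.
Initial deficit D₀ = C_s − DO₀ = 10.8 − 8.304 = 2.496 mg/L.
D(2.89) = [0.221×12.79/(0.465−0.221)](e^(−0.221×2.89) − e^(−0.465×2.89)) + 2.496 e^(−0.465×2.89)
= 11.58 × (0.5280 − 0.2608) + 2.496 × 0.2608 = 3.746 mg/L.
DO = 10.8 − 3.746 = 7.054 mg/L.

DO ≈ 7.05 mg/L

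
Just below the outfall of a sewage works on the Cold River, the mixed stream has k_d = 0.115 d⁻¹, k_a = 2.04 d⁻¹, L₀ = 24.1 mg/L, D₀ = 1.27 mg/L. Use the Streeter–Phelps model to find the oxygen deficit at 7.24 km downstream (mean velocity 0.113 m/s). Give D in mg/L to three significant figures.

D ≈ 1.28 mg/L

Travel time t = x/v = 7.24 km / (0.113 m/s) = 7240 m / 0.113 m/s = 64070 s = 0.7416 d.
k_d L₀/(k_a−k_d) = 0.115×24.1/(2.04−0.115) = 2.772/1.925 = 1.440 mg/L.
e^(−k_d t) = e^(−0.115×0.7416) = 0.9183; e^(−k_a t) = e^(−2.04×0.7416) = 0.2203.
D = 1.440 × (0.9183 − 0.2203) + 1.27 × 0.2203 = 1.005 + 0.2798 = 1.285 mg/L.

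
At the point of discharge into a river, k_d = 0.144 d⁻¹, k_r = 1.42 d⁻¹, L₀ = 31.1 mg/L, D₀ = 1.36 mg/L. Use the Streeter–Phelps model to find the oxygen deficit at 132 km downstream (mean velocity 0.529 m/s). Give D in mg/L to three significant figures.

D ≈ 2.28 mg/L

Travel time t = x/v = 132 km / (0.529 m/s) = 132000 m / 0.529 m/s = 249500 s = 2.888 d.
k_d L₀/(k_r−k_d) = 0.144×31.1/(1.42−0.144) = 4.478/1.276 = 3.510 mg/L.
e^(−k_d t) = e^(−0.144×2.888) = 0.6598; e^(−k_r t) = e^(−1.42×2.888) = 0.01656.
D = 3.510 × (0.6598 − 0.01656) + 1.36 × 0.01656 = 2.257 + 0.02252 = 2.280 mg/L.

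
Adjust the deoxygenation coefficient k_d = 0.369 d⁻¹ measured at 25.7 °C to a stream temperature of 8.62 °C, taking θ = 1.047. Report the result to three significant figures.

k_d(T₂) = k_d(T₁) · θ^(T₂−T₁) = 0.369 × 1.047^(8.62−25.7)
= 0.369 × 1.047^-17.1 = 0.369 × 0.4564 = 0.1684 d⁻¹.

k_d ≈ 0.168 d⁻¹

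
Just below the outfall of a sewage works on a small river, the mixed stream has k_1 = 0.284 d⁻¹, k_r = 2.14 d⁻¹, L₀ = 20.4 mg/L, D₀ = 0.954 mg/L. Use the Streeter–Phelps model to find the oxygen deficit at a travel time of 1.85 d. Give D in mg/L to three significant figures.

D ≈ 1.80 mg/L

k_1 L₀/(k_r−k_1) = 0.284×20.4/(2.14−0.284) = 5.794/1.856 = 3.122 mg/L.
e^(−k_1 t) = e^(−0.284×1.850) = 0.5913; e^(−k_r t) = e^(−2.14×1.850) = 0.01908.
D = 3.122 × (0.5913 − 0.01908) + 0.954 × 0.01908 = 1.786 + 0.01820 = 1.804 mg/L.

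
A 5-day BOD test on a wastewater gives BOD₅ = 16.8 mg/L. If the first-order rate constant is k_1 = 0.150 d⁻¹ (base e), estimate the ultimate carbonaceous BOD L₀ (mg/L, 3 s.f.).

L₀ ≈ 31.8 mg/L

BOD₅ = L₀(1 − e^(−5k_1)) ⇒ L₀ = BOD₅ / (1 − e^(−5×0.150))
= 16.8 / (1 − 0.4724) = 16.8 / 0.5276 = 31.84 mg/L.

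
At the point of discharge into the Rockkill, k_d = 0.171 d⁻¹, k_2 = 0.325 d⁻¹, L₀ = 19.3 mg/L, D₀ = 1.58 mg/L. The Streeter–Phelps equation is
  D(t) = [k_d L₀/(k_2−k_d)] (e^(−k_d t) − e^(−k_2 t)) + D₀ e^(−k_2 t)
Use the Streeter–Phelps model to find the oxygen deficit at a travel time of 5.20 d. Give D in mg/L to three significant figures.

k_d L₀/(k_2−k_d) = 0.171×19.3/(0.325−0.171) = 3.300/0.1540 = 21.43 mg/L.
e^(−k_d t) = e^(−0.171×5.200) = 0.4110; e^(−k_2 t) = e^(−0.325×5.200) = 0.1845.
D = 21.43 × (0.4110 − 0.1845) + 1.58 × 0.1845 = 4.853 + 0.2915 = 5.145 mg/L.

D ≈ 5.14 mg/L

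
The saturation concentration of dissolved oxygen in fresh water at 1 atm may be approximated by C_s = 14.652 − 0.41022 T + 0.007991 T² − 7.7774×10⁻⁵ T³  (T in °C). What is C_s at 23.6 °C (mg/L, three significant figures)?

C_s ≈ 8.40 mg/L

C_s = 14.652 − 0.41022×23.6 + 0.007991×23.6² − 7.7774×10⁻⁵×23.6³ = 8.399 mg/L.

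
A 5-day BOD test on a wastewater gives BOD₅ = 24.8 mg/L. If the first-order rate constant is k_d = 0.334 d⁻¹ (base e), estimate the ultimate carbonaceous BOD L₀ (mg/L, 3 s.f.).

BOD₅ = L₀(1 − e^(−5k_d)) ⇒ L₀ = BOD₅ / (1 − e^(−5×0.334))
= 24.8 / (1 − 0.1882) = 24.8 / 0.8118 = 30.55 mg/L.

L₀ ≈ 30.6 mg/L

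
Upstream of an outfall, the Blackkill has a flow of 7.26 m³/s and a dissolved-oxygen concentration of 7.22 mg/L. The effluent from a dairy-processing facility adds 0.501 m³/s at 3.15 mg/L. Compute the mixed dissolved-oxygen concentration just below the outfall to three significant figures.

Flow-weighted mixing: C = (Q_r C_r + Q_w C_w)/(Q_r + Q_w)
= (7.26×7.22 + 0.501×3.15)/(7.26 + 0.501) = 54.00/7.761 = 6.957 mg/L.

6.96 mg/L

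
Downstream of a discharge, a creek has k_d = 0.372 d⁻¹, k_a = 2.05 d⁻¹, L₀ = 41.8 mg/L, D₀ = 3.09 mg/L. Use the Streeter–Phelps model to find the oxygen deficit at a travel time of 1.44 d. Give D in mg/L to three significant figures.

D ≈ 5.10 mg/L

k_d L₀/(k_a−k_d) = 0.372×41.8/(2.05−0.372) = 15.55/1.678 = 9.267 mg/L.
e^(−k_d t) = e^(−0.372×1.440) = 0.5853; e^(−k_a t) = e^(−2.05×1.440) = 0.05224.
D = 9.267 × (0.5853 − 0.05224) + 3.09 × 0.05224 = 4.940 + 0.1614 = 5.101 mg/L.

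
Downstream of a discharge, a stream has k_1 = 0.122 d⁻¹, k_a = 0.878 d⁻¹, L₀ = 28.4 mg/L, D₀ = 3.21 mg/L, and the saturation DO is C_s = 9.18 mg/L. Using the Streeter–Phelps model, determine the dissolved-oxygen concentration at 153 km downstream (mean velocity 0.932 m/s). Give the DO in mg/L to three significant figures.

DO ≈ 5.80 mg/L

Travel time t = x/v = 153 km / (0.932 m/s) = 153000 m / 0.932 m/s = 164200 s = 1.900 d.
k_1 L₀/(k_a−k_1) = 0.122×28.4/(0.878−0.122) = 3.465/0.7560 = 4.583 mg/L.
e^(−k_1 t) = e^(−0.122×1.900) = 0.7931; e^(−k_a t) = e^(−0.878×1.900) = 0.1886.
D = 4.583 × (0.7931 − 0.1886) + 3.21 × 0.1886 = 2.771 + 0.6053 = 3.376 mg/L.
DO = C_s − D = 9.18 − 3.376 = 5.804 mg/L.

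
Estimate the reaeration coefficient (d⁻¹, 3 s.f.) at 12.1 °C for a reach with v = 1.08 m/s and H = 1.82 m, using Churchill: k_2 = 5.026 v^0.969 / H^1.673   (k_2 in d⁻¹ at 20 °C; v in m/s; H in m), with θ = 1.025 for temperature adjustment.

k_2 ≈ 1.64 d⁻¹

k_2(20) = 5.026 × 1.08^0.969 / 1.82^1.673 = 5.026 × 1.077 / 2.723 = 1.988 d⁻¹.
k_2(12.1) = 1.988 × 1.025^(12.1−20) = 1.988 × 0.8228 = 1.636 d⁻¹.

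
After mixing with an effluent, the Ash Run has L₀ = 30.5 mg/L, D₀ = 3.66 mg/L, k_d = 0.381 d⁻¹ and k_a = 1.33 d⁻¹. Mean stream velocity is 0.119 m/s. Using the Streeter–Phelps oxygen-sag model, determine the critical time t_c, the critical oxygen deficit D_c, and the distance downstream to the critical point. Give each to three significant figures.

t_c ≈ 0.943 d; D_c ≈ 6.10 mg/L; x_c ≈ 9.70 km

At the critical point dD/dt = 0, so k_d L₀ e^(−k_d t) = k_a D. Substituting D(t) from the Streeter–Phelps equation and solving for t gives
t_c = ln[(k_a/k_d)(1 − D₀(k_a−k_d)/(k_d L₀))] / (k_a−k_d).
Here k_a−k_d = 0.9490 d⁻¹ and 1 − D₀(k_a−k_d)/(k_d L₀) = 1 − 3.66×0.9490/(0.381×30.5) = 0.7011, so
t_c = ln(3.491 × 0.7011) / 0.9490 = 0.8950 / 0.9490 = 0.9431 d.
L(t_c) = L₀ e^(−k_d t_c) = 30.5 × 0.6981 = 21.29 mg/L, and at the critical point k_a D_c = k_d L, so D_c = (0.381/1.33) × 21.29 = 6.100 mg/L.
x_c = v t_c = 0.119 m/s × 0.9431 d × 86400 s/d = 9697 m ≈ 9.70 km.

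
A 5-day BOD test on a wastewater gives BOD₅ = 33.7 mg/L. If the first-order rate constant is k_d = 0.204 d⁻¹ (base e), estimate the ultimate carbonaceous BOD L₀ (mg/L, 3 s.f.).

BOD₅ = L₀(1 − e^(−5k_d)) ⇒ L₀ = BOD₅ / (1 − e^(−5×0.204))
= 33.7 / (1 − 0.3606) = 33.7 / 0.6394 = 52.71 mg/L.

L₀ ≈ 52.7 mg/L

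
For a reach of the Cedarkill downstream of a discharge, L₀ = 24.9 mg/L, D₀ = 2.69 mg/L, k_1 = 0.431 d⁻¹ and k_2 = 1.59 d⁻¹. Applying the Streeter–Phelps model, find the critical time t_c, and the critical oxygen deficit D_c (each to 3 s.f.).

t_c = [1/(k_2−k_1)] ln[(k_2/k_1)(1 − D₀(k_2−k_1)/(k_1 L₀))]
= [1/(1.59−0.431)] ln[(1.59/0.431)(1 − 2.69×1.159/(0.431×24.9))]
= (1/1.159) ln[3.689 × 0.7095] = 0.8628 × ln(2.617) = 0.8628 × 0.9622 = 0.8302 d.
D_c = (k_1/k_2) L₀ e^(−k_1 t_c) = (0.431/1.59) × 24.9 × e^(−0.431×0.8302) = 0.2711 × 24.9 × 0.6992 = 4.719 mg/L.

t_c ≈ 0.830 d; D_c ≈ 4.72 mg/L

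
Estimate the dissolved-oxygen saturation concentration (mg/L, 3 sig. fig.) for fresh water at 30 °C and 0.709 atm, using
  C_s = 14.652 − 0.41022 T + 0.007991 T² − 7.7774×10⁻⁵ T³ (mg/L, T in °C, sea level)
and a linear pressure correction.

C_s ≈ 5.27 mg/L

At sea level: C_s = 14.652 − 0.41022×30 + 0.007991×30² − 7.7774×10⁻⁵×30³ = 7.437 mg/L.
Pressure correction: C_s' = 7.437 × 0.709 = 5.273 mg/L.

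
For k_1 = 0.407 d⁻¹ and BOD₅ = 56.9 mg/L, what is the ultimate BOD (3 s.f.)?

BOD₅ = L₀(1 − e^(−5k_1)) ⇒ L₀ = BOD₅ / (1 − e^(−5×0.407))
= 56.9 / (1 − 0.1307) = 56.9 / 0.8693 = 65.45 mg/L.

L₀ ≈ 65.5 mg/L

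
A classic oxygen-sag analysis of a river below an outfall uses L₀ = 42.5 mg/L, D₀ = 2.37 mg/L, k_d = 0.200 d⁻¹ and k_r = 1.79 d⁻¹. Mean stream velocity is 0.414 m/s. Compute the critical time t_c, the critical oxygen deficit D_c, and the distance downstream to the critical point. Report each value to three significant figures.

At the critical point dD/dt = 0, so k_d L₀ e^(−k_d t) = k_r D. Substituting D(t) from the Streeter–Phelps equation and solving for t gives
t_c = ln[(k_r/k_d)(1 − D₀(k_r−k_d)/(k_d L₀))] / (k_r−k_d).
Here k_r−k_d = 1.590 d⁻¹ and 1 − D₀(k_r−k_d)/(k_d L₀) = 1 − 2.37×1.590/(0.200×42.5) = 0.5567, so
t_c = ln(8.950 × 0.5567) / 1.590 = 1.606 / 1.590 = 1.010 d.
D_c = (k_d/k_r) L₀ e^(−k_d t_c) = (0.200/1.79) × 42.5 × e^(−0.200×1.010) = 0.1117 × 42.5 × 0.8171 = 3.880 mg/L.
x_c = v t_c = 0.414 m/s × 1.010 d × 86400 s/d = 36130 m ≈ 36.1 km.

t_c ≈ 1.01 d; D_c ≈ 3.88 mg/L; x_c ≈ 36.1 km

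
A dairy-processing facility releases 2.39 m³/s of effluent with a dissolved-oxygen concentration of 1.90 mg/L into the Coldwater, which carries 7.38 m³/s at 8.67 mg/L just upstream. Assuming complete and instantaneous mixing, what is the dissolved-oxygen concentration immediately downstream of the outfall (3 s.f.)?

Flow-weighted mixing: C = (Q_r C_r + Q_w C_w)/(Q_r + Q_w)
= (7.38×8.67 + 2.39×1.90)/(7.38 + 2.39) = 68.53/9.770 = 7.014 mg/L.

7.01 mg/L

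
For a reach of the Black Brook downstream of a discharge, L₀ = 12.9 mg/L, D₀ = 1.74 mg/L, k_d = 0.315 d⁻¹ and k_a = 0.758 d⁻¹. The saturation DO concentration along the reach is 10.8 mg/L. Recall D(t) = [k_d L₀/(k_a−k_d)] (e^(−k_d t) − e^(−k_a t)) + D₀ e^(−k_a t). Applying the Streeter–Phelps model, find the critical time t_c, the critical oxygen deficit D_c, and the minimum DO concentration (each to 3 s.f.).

At the critical point dD/dt = 0, so k_d L₀ e^(−k_d t) = k_a D. Substituting D(t) from the Streeter–Phelps equation and solving for t gives
t_c = ln[(k_a/k_d)(1 − D₀(k_a−k_d)/(k_d L₀))] / (k_a−k_d).
Here k_a−k_d = 0.4430 d⁻¹ and 1 − D₀(k_a−k_d)/(k_d L₀) = 1 − 1.74×0.4430/(0.315×12.9) = 0.8103, so
t_c = ln(2.406 × 0.8103) / 0.4430 = 0.6678 / 0.4430 = 1.507 d.
L(t_c) = L₀ e^(−k_d t_c) = 12.9 × 0.6220 = 8.024 mg/L, and at the critical point k_a D_c = k_d L, so D_c = (0.315/0.758) × 8.024 = 3.334 mg/L.
Minimum DO = C_s − D_c = 10.8 − 3.334 = 7.466 mg/L.

t_c ≈ 1.51 d; D_c ≈ 3.33 mg/L; min DO ≈ 7.47 mg/L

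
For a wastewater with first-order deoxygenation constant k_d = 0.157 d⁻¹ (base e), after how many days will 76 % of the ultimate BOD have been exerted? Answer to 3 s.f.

y/L₀ = 1 − e^(−k_d t) = 0.76 ⇒ e^(−k_d t) = 0.240
t = −ln(0.240) / 0.157 = 1.427 / 0.157 = 9.090 d.

t ≈ 9.09 d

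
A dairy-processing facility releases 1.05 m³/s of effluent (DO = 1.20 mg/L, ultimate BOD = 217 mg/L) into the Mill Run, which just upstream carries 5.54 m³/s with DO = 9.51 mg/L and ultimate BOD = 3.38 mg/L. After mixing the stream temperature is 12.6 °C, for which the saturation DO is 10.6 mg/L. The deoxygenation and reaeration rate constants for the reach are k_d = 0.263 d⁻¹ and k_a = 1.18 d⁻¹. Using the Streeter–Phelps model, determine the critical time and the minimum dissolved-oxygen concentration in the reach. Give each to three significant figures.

Mixed DO = (5.54×9.51 + 1.05×1.20)/(5.54+1.05) = 53.95/6.590 = 8.186 mg/L.
Mixed L₀ = (5.54×3.38 + 1.05×217)/(6.590) = 246.6/6.590 = 37.42 mg/L.
Initial deficit D₀ = C_s − DO₀ = 10.6 − 8.186 = 2.414 mg/L.
t_c = (1/0.9170) ln[(1.18/0.263)(1 − 2.414×0.9170/(0.263×37.42))] = 1.091 × ln(3.477) = 1.359 d.
D_c = (0.263/1.18) × 37.42 × e^(−0.263×1.359) = 0.2229 × 37.42 × 0.6995 = 5.833 mg/L.
Minimum DO = 10.6 − 5.833 = 4.767 mg/L.

t_c ≈ 1.36 d; minimum DO ≈ 4.77 mg/L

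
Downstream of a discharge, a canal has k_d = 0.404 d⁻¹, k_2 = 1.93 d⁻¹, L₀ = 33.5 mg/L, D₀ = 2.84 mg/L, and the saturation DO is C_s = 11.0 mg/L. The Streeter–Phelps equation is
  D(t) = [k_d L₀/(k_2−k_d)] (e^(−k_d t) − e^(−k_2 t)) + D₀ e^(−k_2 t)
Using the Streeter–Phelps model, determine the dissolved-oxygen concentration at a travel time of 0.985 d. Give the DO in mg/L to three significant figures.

DO ≈ 5.94 mg/L

k_d L₀/(k_2−k_d) = 0.404×33.5/(1.93−0.404) = 13.53/1.526 = 8.869 mg/L.
e^(−k_d t) = e^(−0.404×0.9850) = 0.6717; e^(−k_2 t) = e^(−1.93×0.9850) = 0.1494.
D = 8.869 × (0.6717 − 0.1494) + 2.84 × 0.1494 = 4.632 + 0.4243 = 5.056 mg/L.
DO = C_s − D = 11.0 − 5.056 = 5.944 mg/L.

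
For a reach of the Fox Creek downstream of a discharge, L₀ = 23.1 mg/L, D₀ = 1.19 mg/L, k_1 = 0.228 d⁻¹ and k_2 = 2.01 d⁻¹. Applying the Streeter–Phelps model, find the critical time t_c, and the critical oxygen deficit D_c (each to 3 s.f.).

t_c ≈ 0.932 d; D_c ≈ 2.12 mg/L

At the critical point dD/dt = 0, so k_1 L₀ e^(−k_1 t) = k_2 D. Substituting D(t) from the Streeter–Phelps equation and solving for t gives
t_c = ln[(k_2/k_1)(1 − D₀(k_2−k_1)/(k_1 L₀))] / (k_2−k_1).
Here k_2−k_1 = 1.782 d⁻¹ and 1 − D₀(k_2−k_1)/(k_1 L₀) = 1 − 1.19×1.782/(0.228×23.1) = 0.5974, so
t_c = ln(8.816 × 0.5974) / 1.782 = 1.661 / 1.782 = 0.9323 d.
D_c = (k_1/k_2) L₀ e^(−k_1 t_c) = (0.228/2.01) × 23.1 × e^(−0.228×0.9323) = 0.1134 × 23.1 × 0.8085 = 2.119 mg/L.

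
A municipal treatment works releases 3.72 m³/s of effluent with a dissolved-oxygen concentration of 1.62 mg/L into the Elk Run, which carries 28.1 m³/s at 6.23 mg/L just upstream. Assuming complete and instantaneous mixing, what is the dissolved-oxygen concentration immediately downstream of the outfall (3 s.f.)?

5.69 mg/L

Flow-weighted mixing: C = (Q_r C_r + Q_w C_w)/(Q_r + Q_w)
= (28.1×6.23 + 3.72×1.62)/(28.1 + 3.72) = 181.1/31.82 = 5.691 mg/L.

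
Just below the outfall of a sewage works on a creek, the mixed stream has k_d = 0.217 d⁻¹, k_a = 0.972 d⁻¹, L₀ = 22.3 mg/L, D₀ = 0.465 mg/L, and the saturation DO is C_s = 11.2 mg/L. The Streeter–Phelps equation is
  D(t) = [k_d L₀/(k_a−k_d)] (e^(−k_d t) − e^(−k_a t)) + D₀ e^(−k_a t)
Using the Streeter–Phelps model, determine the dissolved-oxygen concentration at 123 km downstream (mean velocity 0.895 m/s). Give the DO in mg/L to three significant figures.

Travel time t = x/v = 123 km / (0.895 m/s) = 123000 m / 0.895 m/s = 137400 s = 1.591 d.
k_d L₀/(k_a−k_d) = 0.217×22.3/(0.972−0.217) = 4.839/0.7550 = 6.409 mg/L.
e^(−k_d t) = e^(−0.217×1.591) = 0.7081; e^(−k_a t) = e^(−0.972×1.591) = 0.2131.
D = 6.409 × (0.7081 − 0.2131) + 0.465 × 0.2131 = 3.173 + 0.09908 = 3.272 mg/L.
DO = C_s − D = 11.2 − 3.272 = 7.928 mg/L.

DO ≈ 7.93 mg/L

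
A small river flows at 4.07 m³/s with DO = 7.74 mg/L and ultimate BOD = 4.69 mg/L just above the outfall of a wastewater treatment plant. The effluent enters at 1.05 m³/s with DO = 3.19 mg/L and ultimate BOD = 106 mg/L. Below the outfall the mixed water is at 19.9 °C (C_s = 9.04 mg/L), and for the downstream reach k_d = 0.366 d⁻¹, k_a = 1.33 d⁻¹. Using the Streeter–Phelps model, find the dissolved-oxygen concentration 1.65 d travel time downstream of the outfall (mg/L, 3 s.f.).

Mixed DO = (4.07×7.74 + 1.05×3.19)/(4.07+1.05) = 34.85/5.120 = 6.807 mg/L.
Mixed L₀ = (4.07×4.69 + 1.05×106)/(5.120) = 130.4/5.120 = 25.47 mg/L.
Initial deficit D₀ = C_s − DO₀ = 9.04 − 6.807 = 2.233 mg/L.
D(1.65) = [0.366×25.47/(1.33−0.366)](e^(−0.366×1.65) − e^(−1.33×1.65)) + 2.233 e^(−1.33×1.65)
= 9.669 × (0.5467 − 0.1114) + 2.233 × 0.1114 = 4.457 mg/L.
DO = 9.04 − 4.457 = 4.583 mg/L.

DO ≈ 4.58 mg/L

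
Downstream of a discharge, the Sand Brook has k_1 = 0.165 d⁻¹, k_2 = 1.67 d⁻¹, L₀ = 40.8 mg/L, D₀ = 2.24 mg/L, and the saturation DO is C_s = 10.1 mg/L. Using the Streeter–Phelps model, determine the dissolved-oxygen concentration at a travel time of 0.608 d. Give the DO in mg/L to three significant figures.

k_1 L₀/(k_2−k_1) = 0.165×40.8/(1.67−0.165) = 6.732/1.505 = 4.473 mg/L.
e^(−k_1 t) = e^(−0.165×0.6080) = 0.9045; e^(−k_2 t) = e^(−1.67×0.6080) = 0.3623.
D = 4.473 × (0.9045 − 0.3623) + 2.24 × 0.3623 = 2.426 + 0.8115 = 3.237 mg/L.
DO = C_s − D = 10.1 − 3.237 = 6.863 mg/L.

DO ≈ 6.86 mg/L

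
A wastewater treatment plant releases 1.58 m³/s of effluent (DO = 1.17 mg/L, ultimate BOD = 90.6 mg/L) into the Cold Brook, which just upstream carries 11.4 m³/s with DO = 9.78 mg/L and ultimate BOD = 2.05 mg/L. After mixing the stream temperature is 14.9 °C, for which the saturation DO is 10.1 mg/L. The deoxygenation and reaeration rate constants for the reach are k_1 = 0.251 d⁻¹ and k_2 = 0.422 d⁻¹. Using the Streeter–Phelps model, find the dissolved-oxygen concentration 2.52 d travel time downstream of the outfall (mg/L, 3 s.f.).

Mixed DO = (11.4×9.78 + 1.58×1.17)/(11.4+1.58) = 113.3/12.98 = 8.732 mg/L.
Mixed L₀ = (11.4×2.05 + 1.58×90.6)/(12.98) = 166.5/12.98 = 12.83 mg/L.
Initial deficit D₀ = C_s − DO₀ = 10.1 − 8.732 = 1.368 mg/L.
D(2.52) = [0.251×12.83/(0.422−0.251)](e^(−0.251×2.52) − e^(−0.422×2.52)) + 1.368 e^(−0.422×2.52)
= 18.83 × (0.5313 − 0.3453) + 1.368 × 0.3453 = 3.975 mg/L.
DO = 10.1 − 3.975 = 6.125 mg/L.

DO ≈ 6.13 mg/L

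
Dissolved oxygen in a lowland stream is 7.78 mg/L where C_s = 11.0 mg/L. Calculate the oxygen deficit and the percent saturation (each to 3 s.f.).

D = C_s − C = 11.0 − 7.78 = 3.22 mg/L.
% saturation = 7.78/11.0 × 100 = 70.7 %.

D ≈ 3.22 mg/L; 70.7 % saturation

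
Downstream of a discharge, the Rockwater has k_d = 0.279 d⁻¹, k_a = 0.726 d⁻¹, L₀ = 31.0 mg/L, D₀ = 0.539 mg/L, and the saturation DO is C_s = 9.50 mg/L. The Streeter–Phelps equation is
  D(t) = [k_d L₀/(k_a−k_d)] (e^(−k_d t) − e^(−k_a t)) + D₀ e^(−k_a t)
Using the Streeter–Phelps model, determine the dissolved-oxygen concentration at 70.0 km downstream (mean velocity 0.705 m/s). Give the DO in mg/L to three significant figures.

Travel time t = x/v = 70.0 km / (0.705 m/s) = 70000 m / 0.705 m/s = 99290 s = 1.149 d.
k_d L₀/(k_a−k_d) = 0.279×31.0/(0.726−0.279) = 8.649/0.4470 = 19.35 mg/L.
e^(−k_d t) = e^(−0.279×1.149) = 0.7257; e^(−k_a t) = e^(−0.726×1.149) = 0.4342.
D = 19.35 × (0.7257 − 0.4342) + 0.539 × 0.4342 = 5.641 + 0.2340 = 5.875 mg/L.
DO = C_s − D = 9.50 − 5.875 = 3.625 mg/L.

DO ≈ 3.63 mg/L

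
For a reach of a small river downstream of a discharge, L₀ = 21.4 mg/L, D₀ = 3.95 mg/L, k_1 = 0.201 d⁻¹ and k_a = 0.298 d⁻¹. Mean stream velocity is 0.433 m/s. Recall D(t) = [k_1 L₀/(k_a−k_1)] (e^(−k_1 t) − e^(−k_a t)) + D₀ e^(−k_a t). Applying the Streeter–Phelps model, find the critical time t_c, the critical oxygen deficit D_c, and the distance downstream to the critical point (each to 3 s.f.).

t_c ≈ 3.10 d; D_c ≈ 7.74 mg/L; x_c ≈ 116 km

At the critical point dD/dt = 0, so k_1 L₀ e^(−k_1 t) = k_a D. Substituting D(t) from the Streeter–Phelps equation and solving for t gives
t_c = ln[(k_a/k_1)(1 − D₀(k_a−k_1)/(k_1 L₀))] / (k_a−k_1).
Here k_a−k_1 = 0.09700 d⁻¹ and 1 − D₀(k_a−k_1)/(k_1 L₀) = 1 − 3.95×0.09700/(0.201×21.4) = 0.9109, so
t_c = ln(1.483 × 0.9109) / 0.09700 = 0.3005 / 0.09700 = 3.098 d.
L(t_c) = L₀ e^(−k_1 t_c) = 21.4 × 0.5365 = 11.48 mg/L, and at the critical point k_a D_c = k_1 L, so D_c = (0.201/0.298) × 11.48 = 7.744 mg/L.
x_c = v t_c = 0.433 m/s × 3.098 d × 86400 s/d = 115900 m ≈ 116 km.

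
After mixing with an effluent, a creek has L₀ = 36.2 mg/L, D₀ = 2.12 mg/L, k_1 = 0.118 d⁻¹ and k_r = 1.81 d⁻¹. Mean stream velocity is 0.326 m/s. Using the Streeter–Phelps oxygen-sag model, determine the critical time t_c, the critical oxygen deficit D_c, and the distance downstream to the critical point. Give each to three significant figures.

t_c ≈ 0.532 d; D_c ≈ 2.22 mg/L; x_c ≈ 15.0 km

At the critical point dD/dt = 0, so k_1 L₀ e^(−k_1 t) = k_r D. Substituting D(t) from the Streeter–Phelps equation and solving for t gives
t_c = ln[(k_r/k_1)(1 − D₀(k_r−k_1)/(k_1 L₀))] / (k_r−k_1).
Here k_r−k_1 = 1.692 d⁻¹ and 1 − D₀(k_r−k_1)/(k_1 L₀) = 1 − 2.12×1.692/(0.118×36.2) = 0.1603, so
t_c = ln(15.34 × 0.1603) / 1.692 = 0.8994 / 1.692 = 0.5316 d.
D_c = (k_1/k_r) L₀ e^(−k_1 t_c) = (0.118/1.81) × 36.2 × e^(−0.118×0.5316) = 0.06519 × 36.2 × 0.9392 = 2.217 mg/L.
x_c = v t_c = 0.326 m/s × 0.5316 d × 86400 s/d = 14970 m ≈ 15.0 km.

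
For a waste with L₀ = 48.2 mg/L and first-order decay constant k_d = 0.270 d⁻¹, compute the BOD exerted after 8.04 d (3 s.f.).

y ≈ 42.7 mg/L

y_t = L₀(1 − e^(−k_d t)) = 48.2 × (1 − e^(−0.270×8.04))
= 48.2 × (1 − 0.1141) = 48.2 × 0.8859 = 42.70 mg/L.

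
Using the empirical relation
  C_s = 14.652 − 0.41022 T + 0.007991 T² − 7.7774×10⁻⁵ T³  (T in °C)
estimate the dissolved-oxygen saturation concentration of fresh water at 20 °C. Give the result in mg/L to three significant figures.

C_s ≈ 9.02 mg/L

C_s = 14.652 − 0.41022×20 + 0.007991×20² − 7.7774×10⁻⁵×20³ = 9.022 mg/L.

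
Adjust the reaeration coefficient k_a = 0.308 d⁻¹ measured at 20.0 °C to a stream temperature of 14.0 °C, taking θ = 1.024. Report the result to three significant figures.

k_a(T₂) = k_a(T₁) · θ^(T₂−T₁) = 0.308 × 1.024^(14.0−20.0)
= 0.308 × 1.024^-6.00 = 0.308 × 0.8674 = 0.2671 d⁻¹.

k_a ≈ 0.267 d⁻¹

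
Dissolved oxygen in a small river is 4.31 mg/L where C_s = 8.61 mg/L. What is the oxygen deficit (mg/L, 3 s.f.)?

D ≈ 4.30 mg/L

D = C_s − C = 8.61 − 4.31 = 4.30 mg/L.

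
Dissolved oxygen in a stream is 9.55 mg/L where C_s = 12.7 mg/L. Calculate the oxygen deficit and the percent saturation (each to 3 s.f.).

D = C_s − C = 12.7 − 9.55 = 3.15 mg/L.
% saturation = 9.55/12.7 × 100 = 75.2 %.

D ≈ 3.15 mg/L; 75.2 % saturation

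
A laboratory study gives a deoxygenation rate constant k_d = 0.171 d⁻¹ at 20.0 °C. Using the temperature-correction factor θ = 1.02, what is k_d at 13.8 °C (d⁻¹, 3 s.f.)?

k_d(T₂) = k_d(T₁) · θ^(T₂−T₁) = 0.171 × 1.02^(13.8−20.0)
= 0.171 × 1.02^-6.20 = 0.171 × 0.8845 = 0.1512 d⁻¹.

k_d ≈ 0.151 d⁻¹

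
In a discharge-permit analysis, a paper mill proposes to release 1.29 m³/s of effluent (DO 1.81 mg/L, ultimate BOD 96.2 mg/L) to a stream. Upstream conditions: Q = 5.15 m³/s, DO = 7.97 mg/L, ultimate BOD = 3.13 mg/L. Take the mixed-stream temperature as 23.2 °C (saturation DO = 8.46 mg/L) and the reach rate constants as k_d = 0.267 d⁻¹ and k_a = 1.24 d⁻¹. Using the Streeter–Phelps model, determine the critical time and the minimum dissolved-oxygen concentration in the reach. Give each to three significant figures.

t_c ≈ 1.23 d; minimum DO ≈ 5.08 mg/L

Mixed DO = (5.15×7.97 + 1.29×1.81)/(5.15+1.29) = 43.38/6.440 = 6.736 mg/L.
Mixed L₀ = (5.15×3.13 + 1.29×96.2)/(6.440) = 140.2/6.440 = 21.77 mg/L.
Initial deficit D₀ = C_s − DO₀ = 8.46 − 6.736 = 1.724 mg/L.
t_c = (1/0.9730) ln[(1.24/0.267)(1 − 1.724×0.9730/(0.267×21.77))] = 1.028 × ln(3.304) = 1.228 d.
D_c = (0.267/1.24) × 21.77 × e^(−0.267×1.228) = 0.2153 × 21.77 × 0.7204 = 3.377 mg/L.
Minimum DO = 8.46 − 3.377 = 5.083 mg/L.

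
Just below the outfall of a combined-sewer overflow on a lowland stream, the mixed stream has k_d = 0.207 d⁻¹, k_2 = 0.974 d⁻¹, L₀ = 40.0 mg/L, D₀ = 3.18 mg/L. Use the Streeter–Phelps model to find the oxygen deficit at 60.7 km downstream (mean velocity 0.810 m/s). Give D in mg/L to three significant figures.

D ≈ 5.75 mg/L

Travel time t = x/v = 60.7 km / (0.810 m/s) = 60700 m / 0.810 m/s = 74940 s = 0.8673 d.
k_d L₀/(k_2−k_d) = 0.207×40.0/(0.974−0.207) = 8.280/0.7670 = 10.80 mg/L.
e^(−k_d t) = e^(−0.207×0.8673) = 0.8357; e^(−k_2 t) = e^(−0.974×0.8673) = 0.4296.
D = 10.80 × (0.8357 − 0.4296) + 3.18 × 0.4296 = 4.383 + 1.366 = 5.749 mg/L.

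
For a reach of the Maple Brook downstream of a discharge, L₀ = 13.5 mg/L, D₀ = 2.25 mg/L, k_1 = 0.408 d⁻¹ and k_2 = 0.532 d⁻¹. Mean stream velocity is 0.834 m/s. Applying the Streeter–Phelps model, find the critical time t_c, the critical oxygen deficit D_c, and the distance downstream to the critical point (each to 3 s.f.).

t_c ≈ 1.72 d; D_c ≈ 5.13 mg/L; x_c ≈ 124 km

t_c = [1/(k_2−k_1)] ln[(k_2/k_1)(1 − D₀(k_2−k_1)/(k_1 L₀))]
= [1/(0.532−0.408)] ln[(0.532/0.408)(1 − 2.25×0.1240/(0.408×13.5))]
= (1/0.1240) ln[1.304 × 0.9493] = 8.065 × ln(1.238) = 8.065 × 0.2134 = 1.721 d.
L(t_c) = L₀ e^(−k_1 t_c) = 13.5 × 0.4955 = 6.690 mg/L, and at the critical point k_2 D_c = k_1 L, so D_c = (0.408/0.532) × 6.690 = 5.130 mg/L.
x_c = v t_c = 0.834 m/s × 1.721 d × 86400 s/d = 124000 m ≈ 124 km.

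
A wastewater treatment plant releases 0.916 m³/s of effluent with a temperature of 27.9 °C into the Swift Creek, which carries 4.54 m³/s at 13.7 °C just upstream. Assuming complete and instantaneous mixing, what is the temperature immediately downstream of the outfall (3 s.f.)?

Flow-weighted mixing: C = (Q_r C_r + Q_w C_w)/(Q_r + Q_w)
= (4.54×13.7 + 0.916×27.9)/(4.54 + 0.916) = 87.75/5.456 = 16.08 °C.

16.1 °C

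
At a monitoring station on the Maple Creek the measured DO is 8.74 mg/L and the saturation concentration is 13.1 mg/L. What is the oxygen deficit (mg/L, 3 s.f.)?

D = C_s − C = 13.1 − 8.74 = 4.36 mg/L.

D ≈ 4.36 mg/L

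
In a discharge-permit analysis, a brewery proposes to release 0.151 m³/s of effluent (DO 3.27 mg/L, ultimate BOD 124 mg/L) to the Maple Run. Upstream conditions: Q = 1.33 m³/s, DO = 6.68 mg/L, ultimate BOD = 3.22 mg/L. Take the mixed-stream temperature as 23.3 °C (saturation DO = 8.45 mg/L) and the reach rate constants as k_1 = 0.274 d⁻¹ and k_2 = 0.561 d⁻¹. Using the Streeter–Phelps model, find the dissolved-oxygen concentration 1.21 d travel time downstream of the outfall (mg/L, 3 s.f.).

DO ≈ 4.25 mg/L

Mixed DO = (1.33×6.68 + 0.151×3.27)/(1.33+0.151) = 9.378/1.481 = 6.332 mg/L.
Mixed L₀ = (1.33×3.22 + 0.151×124)/(1.481) = 23.01/1.481 = 15.53 mg/L.
Initial deficit D₀ = C_s − DO₀ = 8.45 − 6.332 = 2.118 mg/L.
D(1.21) = [0.274×15.53/(0.561−0.274)](e^(−0.274×1.21) − e^(−0.561×1.21)) + 2.118 e^(−0.561×1.21)
= 14.83 × (0.7178 − 0.5072) + 2.118 × 0.5072 = 4.197 mg/L.
DO = 8.45 − 4.197 = 4.253 mg/L.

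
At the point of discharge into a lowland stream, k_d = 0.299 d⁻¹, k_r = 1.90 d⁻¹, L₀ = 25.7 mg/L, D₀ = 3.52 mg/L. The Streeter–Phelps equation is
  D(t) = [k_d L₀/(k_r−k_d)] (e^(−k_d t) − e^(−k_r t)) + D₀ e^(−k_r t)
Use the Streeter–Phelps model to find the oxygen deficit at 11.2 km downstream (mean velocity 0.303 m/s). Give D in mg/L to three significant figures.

Travel time t = x/v = 11.2 km / (0.303 m/s) = 11200 m / 0.303 m/s = 36960 s = 0.4278 d.
k_d L₀/(k_r−k_d) = 0.299×25.7/(1.90−0.299) = 7.684/1.601 = 4.800 mg/L.
e^(−k_d t) = e^(−0.299×0.4278) = 0.8799; e^(−k_r t) = e^(−1.90×0.4278) = 0.4436.
D = 4.800 × (0.8799 − 0.4436) + 3.52 × 0.4436 = 2.094 + 1.561 = 3.656 mg/L.

D ≈ 3.66 mg/L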